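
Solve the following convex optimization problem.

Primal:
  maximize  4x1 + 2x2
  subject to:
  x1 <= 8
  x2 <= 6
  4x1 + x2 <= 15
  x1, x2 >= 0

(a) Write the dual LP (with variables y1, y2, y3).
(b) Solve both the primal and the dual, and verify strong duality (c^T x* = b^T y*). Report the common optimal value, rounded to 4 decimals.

The standard primal-dual pair for 'max c^T x s.t. A x <= b, x >= 0' is:
  Dual:  min b^T y  s.t.  A^T y >= c,  y >= 0.

So the dual LP is:
  minimize  8y1 + 6y2 + 15y3
  subject to:
    y1 + 4y3 >= 4
    y2 + y3 >= 2
    y1, y2, y3 >= 0

Solving the primal: x* = (2.25, 6).
  primal value c^T x* = 21.
Solving the dual: y* = (0, 1, 1).
  dual value b^T y* = 21.
Strong duality: c^T x* = b^T y*. Confirmed.

21


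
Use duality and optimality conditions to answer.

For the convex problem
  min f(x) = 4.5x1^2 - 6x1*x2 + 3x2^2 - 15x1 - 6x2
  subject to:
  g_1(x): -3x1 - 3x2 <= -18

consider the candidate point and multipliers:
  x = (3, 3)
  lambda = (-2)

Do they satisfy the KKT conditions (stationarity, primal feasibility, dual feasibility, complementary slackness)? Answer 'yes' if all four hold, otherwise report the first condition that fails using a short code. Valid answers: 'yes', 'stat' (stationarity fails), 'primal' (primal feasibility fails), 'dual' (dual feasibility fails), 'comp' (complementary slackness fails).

Gradient of f: grad f(x) = Q x + c = (-6, -6)
Constraint values g_i(x) = a_i^T x - b_i:
  g_1((3, 3)) = 0
Stationarity residual: grad f(x) + sum_i lambda_i a_i = (0, 0)
  -> stationarity OK
Primal feasibility (all g_i <= 0): OK
Dual feasibility (all lambda_i >= 0): FAILS
Complementary slackness (lambda_i * g_i(x) = 0 for all i): OK

Verdict: the first failing condition is dual_feasibility -> dual.

dual


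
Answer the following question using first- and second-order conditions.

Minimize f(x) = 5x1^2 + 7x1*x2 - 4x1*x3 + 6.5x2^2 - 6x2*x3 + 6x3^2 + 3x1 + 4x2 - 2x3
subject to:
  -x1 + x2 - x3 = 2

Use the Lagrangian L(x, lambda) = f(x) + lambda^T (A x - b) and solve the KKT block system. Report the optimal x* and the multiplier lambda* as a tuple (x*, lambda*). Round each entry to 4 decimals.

Form the Lagrangian:
  L(x, lambda) = (1/2) x^T Q x + c^T x + lambda^T (A x - b)
Stationarity (grad_x L = 0): Q x + c + A^T lambda = 0.
Primal feasibility: A x = b.

This gives the KKT block system:
  [ Q   A^T ] [ x     ]   [-c ]
  [ A    0  ] [ lambda ] = [ b ]

Solving the linear system:
  x*      = (-1.1837, 0.4961, -0.3202)
  lambda* = (-4.084)
  f(x*)   = 3.6207

x* = (-1.1837, 0.4961, -0.3202), lambda* = (-4.084)


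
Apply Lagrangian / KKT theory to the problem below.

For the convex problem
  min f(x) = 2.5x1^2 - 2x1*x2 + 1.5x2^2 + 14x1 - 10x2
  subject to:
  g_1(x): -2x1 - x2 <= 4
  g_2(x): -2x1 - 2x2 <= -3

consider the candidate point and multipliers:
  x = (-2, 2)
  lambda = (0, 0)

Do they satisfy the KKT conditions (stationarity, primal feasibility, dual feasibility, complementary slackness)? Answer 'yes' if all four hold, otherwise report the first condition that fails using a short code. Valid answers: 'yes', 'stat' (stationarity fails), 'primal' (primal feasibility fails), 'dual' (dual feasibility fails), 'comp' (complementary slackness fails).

Gradient of f: grad f(x) = Q x + c = (0, 0)
Constraint values g_i(x) = a_i^T x - b_i:
  g_1((-2, 2)) = -2
  g_2((-2, 2)) = 3
Stationarity residual: grad f(x) + sum_i lambda_i a_i = (0, 0)
  -> stationarity OK
Primal feasibility (all g_i <= 0): FAILS
Dual feasibility (all lambda_i >= 0): OK
Complementary slackness (lambda_i * g_i(x) = 0 for all i): OK

Verdict: the first failing condition is primal_feasibility -> primal.

primal


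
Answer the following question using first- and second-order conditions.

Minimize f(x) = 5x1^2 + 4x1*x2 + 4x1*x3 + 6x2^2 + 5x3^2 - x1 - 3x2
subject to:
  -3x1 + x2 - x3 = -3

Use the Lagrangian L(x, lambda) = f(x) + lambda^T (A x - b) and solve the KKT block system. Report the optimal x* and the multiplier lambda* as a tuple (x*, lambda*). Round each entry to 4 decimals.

Form the Lagrangian:
  L(x, lambda) = (1/2) x^T Q x + c^T x + lambda^T (A x - b)
Stationarity (grad_x L = 0): Q x + c + A^T lambda = 0.
Primal feasibility: A x = b.

This gives the KKT block system:
  [ Q   A^T ] [ x     ]   [-c ]
  [ A    0  ] [ lambda ] = [ b ]

Solving the linear system:
  x*      = (0.963, -0.2643, -0.1532)
  lambda* = (2.3199)
  f(x*)   = 3.3948

x* = (0.963, -0.2643, -0.1532), lambda* = (2.3199)


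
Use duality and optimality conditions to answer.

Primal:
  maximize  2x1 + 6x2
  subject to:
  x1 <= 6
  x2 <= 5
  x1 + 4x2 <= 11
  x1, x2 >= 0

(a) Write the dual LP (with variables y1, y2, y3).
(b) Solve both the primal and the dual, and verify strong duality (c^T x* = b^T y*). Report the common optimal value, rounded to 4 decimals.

The standard primal-dual pair for 'max c^T x s.t. A x <= b, x >= 0' is:
  Dual:  min b^T y  s.t.  A^T y >= c,  y >= 0.

So the dual LP is:
  minimize  6y1 + 5y2 + 11y3
  subject to:
    y1 + y3 >= 2
    y2 + 4y3 >= 6
    y1, y2, y3 >= 0

Solving the primal: x* = (6, 1.25).
  primal value c^T x* = 19.5.
Solving the dual: y* = (0.5, 0, 1.5).
  dual value b^T y* = 19.5.
Strong duality: c^T x* = b^T y*. Confirmed.

19.5


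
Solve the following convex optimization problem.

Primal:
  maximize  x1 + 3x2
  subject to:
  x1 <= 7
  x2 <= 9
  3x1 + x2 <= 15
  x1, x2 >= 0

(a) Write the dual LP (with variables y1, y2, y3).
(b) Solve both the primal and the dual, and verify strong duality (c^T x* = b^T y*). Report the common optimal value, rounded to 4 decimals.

The standard primal-dual pair for 'max c^T x s.t. A x <= b, x >= 0' is:
  Dual:  min b^T y  s.t.  A^T y >= c,  y >= 0.

So the dual LP is:
  minimize  7y1 + 9y2 + 15y3
  subject to:
    y1 + 3y3 >= 1
    y2 + y3 >= 3
    y1, y2, y3 >= 0

Solving the primal: x* = (2, 9).
  primal value c^T x* = 29.
Solving the dual: y* = (0, 2.6667, 0.3333).
  dual value b^T y* = 29.
Strong duality: c^T x* = b^T y*. Confirmed.

29


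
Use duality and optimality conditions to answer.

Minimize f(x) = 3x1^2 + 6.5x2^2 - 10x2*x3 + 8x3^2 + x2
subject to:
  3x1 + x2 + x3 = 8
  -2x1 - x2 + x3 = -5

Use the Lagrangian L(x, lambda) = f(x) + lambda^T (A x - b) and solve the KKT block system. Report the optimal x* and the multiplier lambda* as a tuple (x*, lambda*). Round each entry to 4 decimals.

Form the Lagrangian:
  L(x, lambda) = (1/2) x^T Q x + c^T x + lambda^T (A x - b)
Stationarity (grad_x L = 0): Q x + c + A^T lambda = 0.
Primal feasibility: A x = b.

This gives the KKT block system:
  [ Q   A^T ] [ x     ]   [-c ]
  [ A    0  ] [ lambda ] = [ b ]

Solving the linear system:
  x*      = (2.3509, 0.6226, 0.3245)
  lambda* = (-2.4075, 3.4415)
  f(x*)   = 18.5453

x* = (2.3509, 0.6226, 0.3245), lambda* = (-2.4075, 3.4415)


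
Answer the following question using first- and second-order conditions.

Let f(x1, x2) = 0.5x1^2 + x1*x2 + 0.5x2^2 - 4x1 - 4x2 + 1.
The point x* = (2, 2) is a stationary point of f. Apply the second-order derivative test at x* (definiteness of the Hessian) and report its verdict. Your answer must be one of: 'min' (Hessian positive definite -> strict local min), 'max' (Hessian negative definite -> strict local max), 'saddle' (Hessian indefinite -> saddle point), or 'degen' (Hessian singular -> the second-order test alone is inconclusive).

Compute the Hessian H = grad^2 f:
  H = [[1, 1], [1, 1]]
Verify stationarity: grad f(x*) = H x* + g = (0, 0).
Eigenvalues of H: 0, 2.
H has a zero eigenvalue (singular; positive semidefinite but not definite), so H is neither positive definite, negative definite, nor indefinite. The second-order test alone is inconclusive -> degen.
(Indeed, f is constant along the null direction of H through x*, so x* is not a strict local extremum.)

degen


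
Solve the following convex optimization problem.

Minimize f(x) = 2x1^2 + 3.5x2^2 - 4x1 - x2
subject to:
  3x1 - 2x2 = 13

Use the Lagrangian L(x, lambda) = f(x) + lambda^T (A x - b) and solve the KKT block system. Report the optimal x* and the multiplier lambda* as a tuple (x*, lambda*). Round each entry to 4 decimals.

Form the Lagrangian:
  L(x, lambda) = (1/2) x^T Q x + c^T x + lambda^T (A x - b)
Stationarity (grad_x L = 0): Q x + c + A^T lambda = 0.
Primal feasibility: A x = b.

This gives the KKT block system:
  [ Q   A^T ] [ x     ]   [-c ]
  [ A    0  ] [ lambda ] = [ b ]

Solving the linear system:
  x*      = (3.7342, -0.8987)
  lambda* = (-3.6456)
  f(x*)   = 16.6772

x* = (3.7342, -0.8987), lambda* = (-3.6456)


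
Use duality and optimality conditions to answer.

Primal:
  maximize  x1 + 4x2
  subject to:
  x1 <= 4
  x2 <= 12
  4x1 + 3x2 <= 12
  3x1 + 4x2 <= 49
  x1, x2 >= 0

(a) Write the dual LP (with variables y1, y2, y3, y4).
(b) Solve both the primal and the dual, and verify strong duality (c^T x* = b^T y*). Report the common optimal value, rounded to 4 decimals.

The standard primal-dual pair for 'max c^T x s.t. A x <= b, x >= 0' is:
  Dual:  min b^T y  s.t.  A^T y >= c,  y >= 0.

So the dual LP is:
  minimize  4y1 + 12y2 + 12y3 + 49y4
  subject to:
    y1 + 4y3 + 3y4 >= 1
    y2 + 3y3 + 4y4 >= 4
    y1, y2, y3, y4 >= 0

Solving the primal: x* = (0, 4).
  primal value c^T x* = 16.
Solving the dual: y* = (0, 0, 1.3333, 0).
  dual value b^T y* = 16.
Strong duality: c^T x* = b^T y*. Confirmed.

16


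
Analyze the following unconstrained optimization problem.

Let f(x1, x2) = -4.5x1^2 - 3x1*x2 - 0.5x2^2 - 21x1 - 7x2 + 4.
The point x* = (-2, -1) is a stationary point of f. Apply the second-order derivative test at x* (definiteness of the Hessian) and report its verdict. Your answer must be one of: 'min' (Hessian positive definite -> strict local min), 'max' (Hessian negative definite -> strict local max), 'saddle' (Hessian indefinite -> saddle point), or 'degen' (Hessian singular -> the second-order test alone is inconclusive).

Compute the Hessian H = grad^2 f:
  H = [[-9, -3], [-3, -1]]
Verify stationarity: grad f(x*) = H x* + g = (0, 0).
Eigenvalues of H: -10, 0.
H has a zero eigenvalue (singular; negative semidefinite but not definite), so H is neither positive definite, negative definite, nor indefinite. The second-order test alone is inconclusive -> degen.
(Indeed, f is constant along the null direction of H through x*, so x* is not a strict local extremum.)

degen


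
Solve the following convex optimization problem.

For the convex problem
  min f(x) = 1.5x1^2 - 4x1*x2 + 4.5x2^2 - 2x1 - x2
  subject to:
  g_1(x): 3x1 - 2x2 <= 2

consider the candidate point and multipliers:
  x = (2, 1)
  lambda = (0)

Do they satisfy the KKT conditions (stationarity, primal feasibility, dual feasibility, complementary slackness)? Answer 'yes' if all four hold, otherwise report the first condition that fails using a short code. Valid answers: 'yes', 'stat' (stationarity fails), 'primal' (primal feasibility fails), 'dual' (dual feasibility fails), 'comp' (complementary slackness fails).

Gradient of f: grad f(x) = Q x + c = (0, 0)
Constraint values g_i(x) = a_i^T x - b_i:
  g_1((2, 1)) = 2
Stationarity residual: grad f(x) + sum_i lambda_i a_i = (0, 0)
  -> stationarity OK
Primal feasibility (all g_i <= 0): FAILS
Dual feasibility (all lambda_i >= 0): OK
Complementary slackness (lambda_i * g_i(x) = 0 for all i): OK

Verdict: the first failing condition is primal_feasibility -> primal.

primal


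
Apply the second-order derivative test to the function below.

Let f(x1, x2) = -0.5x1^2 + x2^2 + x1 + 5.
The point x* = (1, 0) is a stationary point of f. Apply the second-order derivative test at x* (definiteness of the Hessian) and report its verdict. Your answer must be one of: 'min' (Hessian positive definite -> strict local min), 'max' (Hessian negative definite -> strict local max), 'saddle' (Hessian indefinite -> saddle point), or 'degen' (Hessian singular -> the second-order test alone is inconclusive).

Compute the Hessian H = grad^2 f:
  H = [[-1, 0], [0, 2]]
Verify stationarity: grad f(x*) = H x* + g = (0, 0).
Eigenvalues of H: -1, 2.
Eigenvalues have mixed signs, so H is indefinite -> x* is a saddle point.

saddle


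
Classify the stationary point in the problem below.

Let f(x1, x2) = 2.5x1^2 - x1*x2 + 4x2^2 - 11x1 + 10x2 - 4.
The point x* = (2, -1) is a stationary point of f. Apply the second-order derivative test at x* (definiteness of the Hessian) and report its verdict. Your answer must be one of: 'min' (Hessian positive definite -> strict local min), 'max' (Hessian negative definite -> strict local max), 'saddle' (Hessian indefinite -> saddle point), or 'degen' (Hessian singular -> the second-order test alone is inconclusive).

Compute the Hessian H = grad^2 f:
  H = [[5, -1], [-1, 8]]
Verify stationarity: grad f(x*) = H x* + g = (0, 0).
Eigenvalues of H: 4.6972, 8.3028.
Both eigenvalues > 0, so H is positive definite -> x* is a strict local min.

min


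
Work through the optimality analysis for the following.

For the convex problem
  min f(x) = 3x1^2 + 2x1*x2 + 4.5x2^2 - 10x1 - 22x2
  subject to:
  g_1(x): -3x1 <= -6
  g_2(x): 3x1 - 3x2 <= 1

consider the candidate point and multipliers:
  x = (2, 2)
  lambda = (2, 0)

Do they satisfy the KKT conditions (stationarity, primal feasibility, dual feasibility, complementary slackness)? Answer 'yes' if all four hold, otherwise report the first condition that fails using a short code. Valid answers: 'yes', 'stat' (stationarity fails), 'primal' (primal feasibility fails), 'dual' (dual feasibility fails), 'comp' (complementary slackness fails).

Gradient of f: grad f(x) = Q x + c = (6, 0)
Constraint values g_i(x) = a_i^T x - b_i:
  g_1((2, 2)) = 0
  g_2((2, 2)) = -1
Stationarity residual: grad f(x) + sum_i lambda_i a_i = (0, 0)
  -> stationarity OK
Primal feasibility (all g_i <= 0): OK
Dual feasibility (all lambda_i >= 0): OK
Complementary slackness (lambda_i * g_i(x) = 0 for all i): OK

Verdict: yes, KKT holds.

yes


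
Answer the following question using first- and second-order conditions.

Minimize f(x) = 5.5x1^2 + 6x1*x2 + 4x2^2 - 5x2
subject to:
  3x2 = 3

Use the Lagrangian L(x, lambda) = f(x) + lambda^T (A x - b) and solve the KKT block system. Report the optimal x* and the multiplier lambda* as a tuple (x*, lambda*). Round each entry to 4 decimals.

Form the Lagrangian:
  L(x, lambda) = (1/2) x^T Q x + c^T x + lambda^T (A x - b)
Stationarity (grad_x L = 0): Q x + c + A^T lambda = 0.
Primal feasibility: A x = b.

This gives the KKT block system:
  [ Q   A^T ] [ x     ]   [-c ]
  [ A    0  ] [ lambda ] = [ b ]

Solving the linear system:
  x*      = (-0.5455, 1)
  lambda* = (0.0909)
  f(x*)   = -2.6364

x* = (-0.5455, 1), lambda* = (0.0909)


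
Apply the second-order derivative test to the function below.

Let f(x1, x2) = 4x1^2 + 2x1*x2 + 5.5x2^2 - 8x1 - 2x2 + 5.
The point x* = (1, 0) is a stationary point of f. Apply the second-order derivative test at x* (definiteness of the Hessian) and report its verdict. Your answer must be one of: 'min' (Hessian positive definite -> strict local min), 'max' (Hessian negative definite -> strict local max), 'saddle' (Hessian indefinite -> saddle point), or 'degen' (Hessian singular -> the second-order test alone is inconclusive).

Compute the Hessian H = grad^2 f:
  H = [[8, 2], [2, 11]]
Verify stationarity: grad f(x*) = H x* + g = (0, 0).
Eigenvalues of H: 7, 12.
Both eigenvalues > 0, so H is positive definite -> x* is a strict local min.

min


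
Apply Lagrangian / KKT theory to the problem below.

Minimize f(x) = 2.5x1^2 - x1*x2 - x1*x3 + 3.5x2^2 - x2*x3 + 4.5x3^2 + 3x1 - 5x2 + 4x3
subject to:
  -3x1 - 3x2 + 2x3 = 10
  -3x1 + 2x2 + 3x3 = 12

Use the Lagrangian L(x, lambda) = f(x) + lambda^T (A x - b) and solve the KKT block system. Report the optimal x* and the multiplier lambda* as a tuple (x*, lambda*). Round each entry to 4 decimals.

Form the Lagrangian:
  L(x, lambda) = (1/2) x^T Q x + c^T x + lambda^T (A x - b)
Stationarity (grad_x L = 0): Q x + c + A^T lambda = 0.
Primal feasibility: A x = b.

This gives the KKT block system:
  [ Q   A^T ] [ x     ]   [-c ]
  [ A    0  ] [ lambda ] = [ b ]

Solving the linear system:
  x*      = (-3.2372, 0.2855, 0.5725)
  lambda* = (-1.9399, -2.7414)
  f(x*)   = 21.7233

x* = (-3.2372, 0.2855, 0.5725), lambda* = (-1.9399, -2.7414)


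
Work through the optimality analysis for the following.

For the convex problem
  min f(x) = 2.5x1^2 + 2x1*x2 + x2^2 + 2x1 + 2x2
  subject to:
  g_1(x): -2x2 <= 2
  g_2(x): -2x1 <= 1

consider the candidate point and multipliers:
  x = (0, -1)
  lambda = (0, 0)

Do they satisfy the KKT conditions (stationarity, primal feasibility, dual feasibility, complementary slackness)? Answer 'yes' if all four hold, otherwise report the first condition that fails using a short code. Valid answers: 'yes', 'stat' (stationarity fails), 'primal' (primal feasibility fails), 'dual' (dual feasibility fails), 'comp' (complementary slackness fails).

Gradient of f: grad f(x) = Q x + c = (0, 0)
Constraint values g_i(x) = a_i^T x - b_i:
  g_1((0, -1)) = 0
  g_2((0, -1)) = -1
Stationarity residual: grad f(x) + sum_i lambda_i a_i = (0, 0)
  -> stationarity OK
Primal feasibility (all g_i <= 0): OK
Dual feasibility (all lambda_i >= 0): OK
Complementary slackness (lambda_i * g_i(x) = 0 for all i): OK

Verdict: yes, KKT holds.

yes


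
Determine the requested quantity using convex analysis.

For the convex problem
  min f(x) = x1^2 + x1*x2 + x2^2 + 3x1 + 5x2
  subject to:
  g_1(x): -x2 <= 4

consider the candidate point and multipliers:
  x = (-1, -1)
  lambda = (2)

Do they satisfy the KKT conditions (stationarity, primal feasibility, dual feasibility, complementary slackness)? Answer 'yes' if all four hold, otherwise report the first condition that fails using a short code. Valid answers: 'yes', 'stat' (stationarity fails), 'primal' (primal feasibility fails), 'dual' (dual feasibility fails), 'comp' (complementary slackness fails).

Gradient of f: grad f(x) = Q x + c = (0, 2)
Constraint values g_i(x) = a_i^T x - b_i:
  g_1((-1, -1)) = -3
Stationarity residual: grad f(x) + sum_i lambda_i a_i = (0, 0)
  -> stationarity OK
Primal feasibility (all g_i <= 0): OK
Dual feasibility (all lambda_i >= 0): OK
Complementary slackness (lambda_i * g_i(x) = 0 for all i): FAILS

Verdict: the first failing condition is complementary_slackness -> comp.

comp


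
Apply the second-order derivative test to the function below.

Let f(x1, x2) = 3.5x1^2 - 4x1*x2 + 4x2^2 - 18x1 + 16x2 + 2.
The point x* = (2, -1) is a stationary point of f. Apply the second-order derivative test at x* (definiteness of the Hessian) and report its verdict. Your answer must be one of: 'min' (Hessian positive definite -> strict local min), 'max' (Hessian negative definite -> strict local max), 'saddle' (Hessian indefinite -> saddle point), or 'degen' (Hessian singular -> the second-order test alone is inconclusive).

Compute the Hessian H = grad^2 f:
  H = [[7, -4], [-4, 8]]
Verify stationarity: grad f(x*) = H x* + g = (0, 0).
Eigenvalues of H: 3.4689, 11.5311.
Both eigenvalues > 0, so H is positive definite -> x* is a strict local min.

min


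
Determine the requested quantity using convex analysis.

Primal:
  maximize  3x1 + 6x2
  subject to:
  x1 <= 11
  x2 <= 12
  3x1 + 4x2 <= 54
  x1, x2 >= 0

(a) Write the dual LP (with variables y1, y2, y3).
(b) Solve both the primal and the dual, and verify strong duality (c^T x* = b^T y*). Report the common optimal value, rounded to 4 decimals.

The standard primal-dual pair for 'max c^T x s.t. A x <= b, x >= 0' is:
  Dual:  min b^T y  s.t.  A^T y >= c,  y >= 0.

So the dual LP is:
  minimize  11y1 + 12y2 + 54y3
  subject to:
    y1 + 3y3 >= 3
    y2 + 4y3 >= 6
    y1, y2, y3 >= 0

Solving the primal: x* = (2, 12).
  primal value c^T x* = 78.
Solving the dual: y* = (0, 2, 1).
  dual value b^T y* = 78.
Strong duality: c^T x* = b^T y*. Confirmed.

78


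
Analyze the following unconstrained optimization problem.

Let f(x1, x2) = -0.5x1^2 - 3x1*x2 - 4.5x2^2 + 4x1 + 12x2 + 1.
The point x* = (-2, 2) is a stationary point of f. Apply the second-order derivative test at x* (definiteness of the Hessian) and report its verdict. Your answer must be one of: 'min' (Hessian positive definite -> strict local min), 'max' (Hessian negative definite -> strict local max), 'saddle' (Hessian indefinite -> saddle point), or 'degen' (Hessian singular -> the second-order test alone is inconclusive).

Compute the Hessian H = grad^2 f:
  H = [[-1, -3], [-3, -9]]
Verify stationarity: grad f(x*) = H x* + g = (0, 0).
Eigenvalues of H: -10, 0.
H has a zero eigenvalue (singular; negative semidefinite but not definite), so H is neither positive definite, negative definite, nor indefinite. The second-order test alone is inconclusive -> degen.
(Indeed, f is constant along the null direction of H through x*, so x* is not a strict local extremum.)

degen


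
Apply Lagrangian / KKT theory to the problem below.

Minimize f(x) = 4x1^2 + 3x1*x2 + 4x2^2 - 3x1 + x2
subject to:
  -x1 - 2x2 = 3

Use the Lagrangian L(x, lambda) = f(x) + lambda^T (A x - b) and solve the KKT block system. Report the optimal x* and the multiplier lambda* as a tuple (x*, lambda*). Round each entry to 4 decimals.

Form the Lagrangian:
  L(x, lambda) = (1/2) x^T Q x + c^T x + lambda^T (A x - b)
Stationarity (grad_x L = 0): Q x + c + A^T lambda = 0.
Primal feasibility: A x = b.

This gives the KKT block system:
  [ Q   A^T ] [ x     ]   [-c ]
  [ A    0  ] [ lambda ] = [ b ]

Solving the linear system:
  x*      = (0.2857, -1.6429)
  lambda* = (-5.6429)
  f(x*)   = 7.2143

x* = (0.2857, -1.6429), lambda* = (-5.6429)


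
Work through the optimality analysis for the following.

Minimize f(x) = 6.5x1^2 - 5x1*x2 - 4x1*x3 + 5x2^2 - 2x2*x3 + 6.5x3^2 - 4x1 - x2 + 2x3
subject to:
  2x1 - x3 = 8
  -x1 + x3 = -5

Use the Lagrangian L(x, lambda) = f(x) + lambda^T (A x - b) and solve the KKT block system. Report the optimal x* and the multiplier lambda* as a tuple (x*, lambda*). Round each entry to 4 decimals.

Form the Lagrangian:
  L(x, lambda) = (1/2) x^T Q x + c^T x + lambda^T (A x - b)
Stationarity (grad_x L = 0): Q x + c + A^T lambda = 0.
Primal feasibility: A x = b.

This gives the KKT block system:
  [ Q   A^T ] [ x     ]   [-c ]
  [ A    0  ] [ lambda ] = [ b ]

Solving the linear system:
  x*      = (3, 1.2, -2)
  lambda* = (1.4, 39.8)
  f(x*)   = 85.3

x* = (3, 1.2, -2), lambda* = (1.4, 39.8)


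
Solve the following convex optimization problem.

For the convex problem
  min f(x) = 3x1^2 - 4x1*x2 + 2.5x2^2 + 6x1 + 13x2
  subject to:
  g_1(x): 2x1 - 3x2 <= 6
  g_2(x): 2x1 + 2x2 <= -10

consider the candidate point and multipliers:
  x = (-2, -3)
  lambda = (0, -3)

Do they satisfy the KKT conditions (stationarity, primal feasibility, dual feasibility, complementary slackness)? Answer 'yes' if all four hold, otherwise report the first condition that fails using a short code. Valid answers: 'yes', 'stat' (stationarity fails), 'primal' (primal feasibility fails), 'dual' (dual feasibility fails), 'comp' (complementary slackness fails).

Gradient of f: grad f(x) = Q x + c = (6, 6)
Constraint values g_i(x) = a_i^T x - b_i:
  g_1((-2, -3)) = -1
  g_2((-2, -3)) = 0
Stationarity residual: grad f(x) + sum_i lambda_i a_i = (0, 0)
  -> stationarity OK
Primal feasibility (all g_i <= 0): OK
Dual feasibility (all lambda_i >= 0): FAILS
Complementary slackness (lambda_i * g_i(x) = 0 for all i): OK

Verdict: the first failing condition is dual_feasibility -> dual.

dual


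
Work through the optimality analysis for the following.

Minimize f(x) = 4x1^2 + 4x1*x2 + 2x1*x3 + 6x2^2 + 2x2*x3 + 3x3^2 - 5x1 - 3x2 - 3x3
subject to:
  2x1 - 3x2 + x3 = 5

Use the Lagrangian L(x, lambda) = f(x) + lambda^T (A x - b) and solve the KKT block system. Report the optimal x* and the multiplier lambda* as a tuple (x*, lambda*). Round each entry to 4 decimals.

Form the Lagrangian:
  L(x, lambda) = (1/2) x^T Q x + c^T x + lambda^T (A x - b)
Stationarity (grad_x L = 0): Q x + c + A^T lambda = 0.
Primal feasibility: A x = b.

This gives the KKT block system:
  [ Q   A^T ] [ x     ]   [-c ]
  [ A    0  ] [ lambda ] = [ b ]

Solving the linear system:
  x*      = (1.216, -0.6605, 0.5864)
  lambda* = (-1.6296)
  f(x*)   = 1.1451

x* = (1.216, -0.6605, 0.5864), lambda* = (-1.6296)


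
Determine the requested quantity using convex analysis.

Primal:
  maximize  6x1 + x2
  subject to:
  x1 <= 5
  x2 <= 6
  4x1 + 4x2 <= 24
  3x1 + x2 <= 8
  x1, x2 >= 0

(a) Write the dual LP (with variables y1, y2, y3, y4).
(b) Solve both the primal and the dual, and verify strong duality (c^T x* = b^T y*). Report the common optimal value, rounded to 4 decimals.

The standard primal-dual pair for 'max c^T x s.t. A x <= b, x >= 0' is:
  Dual:  min b^T y  s.t.  A^T y >= c,  y >= 0.

So the dual LP is:
  minimize  5y1 + 6y2 + 24y3 + 8y4
  subject to:
    y1 + 4y3 + 3y4 >= 6
    y2 + 4y3 + y4 >= 1
    y1, y2, y3, y4 >= 0

Solving the primal: x* = (2.6667, 0).
  primal value c^T x* = 16.
Solving the dual: y* = (0, 0, 0, 2).
  dual value b^T y* = 16.
Strong duality: c^T x* = b^T y*. Confirmed.

16


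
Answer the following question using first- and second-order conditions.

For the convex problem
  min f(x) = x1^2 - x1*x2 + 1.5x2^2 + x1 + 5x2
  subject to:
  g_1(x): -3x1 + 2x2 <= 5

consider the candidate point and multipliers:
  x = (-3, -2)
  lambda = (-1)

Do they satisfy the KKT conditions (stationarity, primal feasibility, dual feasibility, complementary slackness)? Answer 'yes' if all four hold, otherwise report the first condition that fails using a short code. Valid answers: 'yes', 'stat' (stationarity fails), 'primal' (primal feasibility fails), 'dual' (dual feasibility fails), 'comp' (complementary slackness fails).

Gradient of f: grad f(x) = Q x + c = (-3, 2)
Constraint values g_i(x) = a_i^T x - b_i:
  g_1((-3, -2)) = 0
Stationarity residual: grad f(x) + sum_i lambda_i a_i = (0, 0)
  -> stationarity OK
Primal feasibility (all g_i <= 0): OK
Dual feasibility (all lambda_i >= 0): FAILS
Complementary slackness (lambda_i * g_i(x) = 0 for all i): OK

Verdict: the first failing condition is dual_feasibility -> dual.

dual


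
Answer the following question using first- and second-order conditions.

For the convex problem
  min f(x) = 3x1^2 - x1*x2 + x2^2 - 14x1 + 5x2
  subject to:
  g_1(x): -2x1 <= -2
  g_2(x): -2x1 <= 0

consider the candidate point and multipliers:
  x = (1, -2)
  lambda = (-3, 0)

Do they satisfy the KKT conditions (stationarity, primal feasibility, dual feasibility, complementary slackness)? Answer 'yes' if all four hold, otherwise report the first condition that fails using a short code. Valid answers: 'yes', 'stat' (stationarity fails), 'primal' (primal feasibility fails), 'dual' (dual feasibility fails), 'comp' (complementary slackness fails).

Gradient of f: grad f(x) = Q x + c = (-6, 0)
Constraint values g_i(x) = a_i^T x - b_i:
  g_1((1, -2)) = 0
  g_2((1, -2)) = -2
Stationarity residual: grad f(x) + sum_i lambda_i a_i = (0, 0)
  -> stationarity OK
Primal feasibility (all g_i <= 0): OK
Dual feasibility (all lambda_i >= 0): FAILS
Complementary slackness (lambda_i * g_i(x) = 0 for all i): OK

Verdict: the first failing condition is dual_feasibility -> dual.

dual


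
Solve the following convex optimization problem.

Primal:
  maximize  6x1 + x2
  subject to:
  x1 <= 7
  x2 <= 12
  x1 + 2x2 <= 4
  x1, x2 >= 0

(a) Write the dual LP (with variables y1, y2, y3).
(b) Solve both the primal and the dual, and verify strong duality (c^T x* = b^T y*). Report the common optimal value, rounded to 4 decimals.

The standard primal-dual pair for 'max c^T x s.t. A x <= b, x >= 0' is:
  Dual:  min b^T y  s.t.  A^T y >= c,  y >= 0.

So the dual LP is:
  minimize  7y1 + 12y2 + 4y3
  subject to:
    y1 + y3 >= 6
    y2 + 2y3 >= 1
    y1, y2, y3 >= 0

Solving the primal: x* = (4, 0).
  primal value c^T x* = 24.
Solving the dual: y* = (0, 0, 6).
  dual value b^T y* = 24.
Strong duality: c^T x* = b^T y*. Confirmed.

24


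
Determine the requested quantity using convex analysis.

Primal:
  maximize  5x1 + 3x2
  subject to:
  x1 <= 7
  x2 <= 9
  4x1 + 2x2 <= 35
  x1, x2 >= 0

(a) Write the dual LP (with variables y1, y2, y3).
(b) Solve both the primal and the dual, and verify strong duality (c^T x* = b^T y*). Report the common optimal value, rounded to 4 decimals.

The standard primal-dual pair for 'max c^T x s.t. A x <= b, x >= 0' is:
  Dual:  min b^T y  s.t.  A^T y >= c,  y >= 0.

So the dual LP is:
  minimize  7y1 + 9y2 + 35y3
  subject to:
    y1 + 4y3 >= 5
    y2 + 2y3 >= 3
    y1, y2, y3 >= 0

Solving the primal: x* = (4.25, 9).
  primal value c^T x* = 48.25.
Solving the dual: y* = (0, 0.5, 1.25).
  dual value b^T y* = 48.25.
Strong duality: c^T x* = b^T y*. Confirmed.

48.25


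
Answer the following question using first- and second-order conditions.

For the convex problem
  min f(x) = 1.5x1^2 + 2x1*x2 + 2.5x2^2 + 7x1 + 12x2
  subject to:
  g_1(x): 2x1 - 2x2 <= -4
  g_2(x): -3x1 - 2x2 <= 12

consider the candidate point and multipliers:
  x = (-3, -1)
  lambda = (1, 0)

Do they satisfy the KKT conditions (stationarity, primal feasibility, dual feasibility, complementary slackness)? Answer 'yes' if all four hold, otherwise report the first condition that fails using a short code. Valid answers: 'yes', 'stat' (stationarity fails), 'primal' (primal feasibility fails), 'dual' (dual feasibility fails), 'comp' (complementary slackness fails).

Gradient of f: grad f(x) = Q x + c = (-4, 1)
Constraint values g_i(x) = a_i^T x - b_i:
  g_1((-3, -1)) = 0
  g_2((-3, -1)) = -1
Stationarity residual: grad f(x) + sum_i lambda_i a_i = (-2, -1)
  -> stationarity FAILS
Primal feasibility (all g_i <= 0): OK
Dual feasibility (all lambda_i >= 0): OK
Complementary slackness (lambda_i * g_i(x) = 0 for all i): OK

Verdict: the first failing condition is stationarity -> stat.

stat


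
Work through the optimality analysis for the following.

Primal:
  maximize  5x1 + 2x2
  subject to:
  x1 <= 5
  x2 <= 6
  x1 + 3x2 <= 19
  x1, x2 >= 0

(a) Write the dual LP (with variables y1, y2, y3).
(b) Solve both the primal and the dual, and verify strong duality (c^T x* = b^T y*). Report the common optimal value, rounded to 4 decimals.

The standard primal-dual pair for 'max c^T x s.t. A x <= b, x >= 0' is:
  Dual:  min b^T y  s.t.  A^T y >= c,  y >= 0.

So the dual LP is:
  minimize  5y1 + 6y2 + 19y3
  subject to:
    y1 + y3 >= 5
    y2 + 3y3 >= 2
    y1, y2, y3 >= 0

Solving the primal: x* = (5, 4.6667).
  primal value c^T x* = 34.3333.
Solving the dual: y* = (4.3333, 0, 0.6667).
  dual value b^T y* = 34.3333.
Strong duality: c^T x* = b^T y*. Confirmed.

34.3333


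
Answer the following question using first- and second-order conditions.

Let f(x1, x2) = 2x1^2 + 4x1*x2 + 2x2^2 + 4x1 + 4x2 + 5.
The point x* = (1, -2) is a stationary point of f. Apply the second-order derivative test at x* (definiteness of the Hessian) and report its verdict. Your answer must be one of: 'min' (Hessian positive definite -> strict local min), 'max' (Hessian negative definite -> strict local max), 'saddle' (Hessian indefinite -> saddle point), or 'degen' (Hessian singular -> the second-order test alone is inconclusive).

Compute the Hessian H = grad^2 f:
  H = [[4, 4], [4, 4]]
Verify stationarity: grad f(x*) = H x* + g = (0, 0).
Eigenvalues of H: 0, 8.
H has a zero eigenvalue (singular; positive semidefinite but not definite), so H is neither positive definite, negative definite, nor indefinite. The second-order test alone is inconclusive -> degen.
(Indeed, f is constant along the null direction of H through x*, so x* is not a strict local extremum.)

degen


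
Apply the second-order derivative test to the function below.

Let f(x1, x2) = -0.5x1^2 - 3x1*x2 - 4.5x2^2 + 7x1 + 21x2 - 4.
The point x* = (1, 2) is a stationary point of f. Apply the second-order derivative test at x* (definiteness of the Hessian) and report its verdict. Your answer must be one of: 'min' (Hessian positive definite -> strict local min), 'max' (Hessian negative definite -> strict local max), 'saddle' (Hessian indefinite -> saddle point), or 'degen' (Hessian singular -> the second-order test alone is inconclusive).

Compute the Hessian H = grad^2 f:
  H = [[-1, -3], [-3, -9]]
Verify stationarity: grad f(x*) = H x* + g = (0, 0).
Eigenvalues of H: -10, 0.
H has a zero eigenvalue (singular; negative semidefinite but not definite), so H is neither positive definite, negative definite, nor indefinite. The second-order test alone is inconclusive -> degen.
(Indeed, f is constant along the null direction of H through x*, so x* is not a strict local extremum.)

degen


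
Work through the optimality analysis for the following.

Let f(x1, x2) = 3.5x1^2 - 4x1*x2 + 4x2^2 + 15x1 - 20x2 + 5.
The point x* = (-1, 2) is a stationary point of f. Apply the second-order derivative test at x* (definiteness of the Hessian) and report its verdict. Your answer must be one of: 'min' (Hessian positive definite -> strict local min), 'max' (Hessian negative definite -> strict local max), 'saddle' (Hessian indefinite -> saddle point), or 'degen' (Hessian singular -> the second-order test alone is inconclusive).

Compute the Hessian H = grad^2 f:
  H = [[7, -4], [-4, 8]]
Verify stationarity: grad f(x*) = H x* + g = (0, 0).
Eigenvalues of H: 3.4689, 11.5311.
Both eigenvalues > 0, so H is positive definite -> x* is a strict local min.

min


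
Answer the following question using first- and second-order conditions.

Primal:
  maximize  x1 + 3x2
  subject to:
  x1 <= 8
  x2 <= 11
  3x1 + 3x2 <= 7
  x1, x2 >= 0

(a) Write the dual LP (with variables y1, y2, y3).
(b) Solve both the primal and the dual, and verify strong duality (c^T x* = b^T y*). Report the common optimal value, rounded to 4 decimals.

The standard primal-dual pair for 'max c^T x s.t. A x <= b, x >= 0' is:
  Dual:  min b^T y  s.t.  A^T y >= c,  y >= 0.

So the dual LP is:
  minimize  8y1 + 11y2 + 7y3
  subject to:
    y1 + 3y3 >= 1
    y2 + 3y3 >= 3
    y1, y2, y3 >= 0

Solving the primal: x* = (0, 2.3333).
  primal value c^T x* = 7.
Solving the dual: y* = (0, 0, 1).
  dual value b^T y* = 7.
Strong duality: c^T x* = b^T y*. Confirmed.

7


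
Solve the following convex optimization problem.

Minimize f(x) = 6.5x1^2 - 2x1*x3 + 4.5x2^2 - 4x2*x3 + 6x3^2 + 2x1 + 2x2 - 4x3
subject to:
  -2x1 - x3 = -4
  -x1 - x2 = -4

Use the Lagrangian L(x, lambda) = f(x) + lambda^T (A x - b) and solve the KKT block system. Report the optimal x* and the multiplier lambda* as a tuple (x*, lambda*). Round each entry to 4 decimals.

Form the Lagrangian:
  L(x, lambda) = (1/2) x^T Q x + c^T x + lambda^T (A x - b)
Stationarity (grad_x L = 0): Q x + c + A^T lambda = 0.
Primal feasibility: A x = b.

This gives the KKT block system:
  [ Q   A^T ] [ x     ]   [-c ]
  [ A    0  ] [ lambda ] = [ b ]

Solving the linear system:
  x*      = (1.3548, 2.6452, 1.2903)
  lambda* = (-1.8065, 20.6452)
  f(x*)   = 39.0968

x* = (1.3548, 2.6452, 1.2903), lambda* = (-1.8065, 20.6452)


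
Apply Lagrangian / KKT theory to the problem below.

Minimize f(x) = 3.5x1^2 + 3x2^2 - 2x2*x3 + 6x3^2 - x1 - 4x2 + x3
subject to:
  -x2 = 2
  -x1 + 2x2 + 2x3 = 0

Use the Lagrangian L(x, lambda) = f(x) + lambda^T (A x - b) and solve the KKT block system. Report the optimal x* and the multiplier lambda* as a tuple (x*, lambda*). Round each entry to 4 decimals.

Form the Lagrangian:
  L(x, lambda) = (1/2) x^T Q x + c^T x + lambda^T (A x - b)
Stationarity (grad_x L = 0): Q x + c + A^T lambda = 0.
Primal feasibility: A x = b.

This gives the KKT block system:
  [ Q   A^T ] [ x     ]   [-c ]
  [ A    0  ] [ lambda ] = [ b ]

Solving the linear system:
  x*      = (-1.35, -2, 1.325)
  lambda* = (-39.55, -10.45)
  f(x*)   = 44.8875

x* = (-1.35, -2, 1.325), lambda* = (-39.55, -10.45)


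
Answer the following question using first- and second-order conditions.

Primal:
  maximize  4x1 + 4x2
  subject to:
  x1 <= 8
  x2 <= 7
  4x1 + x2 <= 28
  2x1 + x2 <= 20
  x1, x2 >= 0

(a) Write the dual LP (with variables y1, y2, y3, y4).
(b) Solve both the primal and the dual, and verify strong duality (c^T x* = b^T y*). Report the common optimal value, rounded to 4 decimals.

The standard primal-dual pair for 'max c^T x s.t. A x <= b, x >= 0' is:
  Dual:  min b^T y  s.t.  A^T y >= c,  y >= 0.

So the dual LP is:
  minimize  8y1 + 7y2 + 28y3 + 20y4
  subject to:
    y1 + 4y3 + 2y4 >= 4
    y2 + y3 + y4 >= 4
    y1, y2, y3, y4 >= 0

Solving the primal: x* = (5.25, 7).
  primal value c^T x* = 49.
Solving the dual: y* = (0, 3, 1, 0).
  dual value b^T y* = 49.
Strong duality: c^T x* = b^T y*. Confirmed.

49


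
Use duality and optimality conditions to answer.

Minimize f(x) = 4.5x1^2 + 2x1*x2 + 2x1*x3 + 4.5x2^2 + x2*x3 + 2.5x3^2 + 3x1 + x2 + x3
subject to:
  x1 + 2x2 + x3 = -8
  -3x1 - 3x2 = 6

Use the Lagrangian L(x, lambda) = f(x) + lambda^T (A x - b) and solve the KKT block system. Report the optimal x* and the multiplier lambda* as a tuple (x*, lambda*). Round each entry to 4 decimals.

Form the Lagrangian:
  L(x, lambda) = (1/2) x^T Q x + c^T x + lambda^T (A x - b)
Stationarity (grad_x L = 0): Q x + c + A^T lambda = 0.
Primal feasibility: A x = b.

This gives the KKT block system:
  [ Q   A^T ] [ x     ]   [-c ]
  [ A    0  ] [ lambda ] = [ b ]

Solving the linear system:
  x*      = (0.4286, -2.4286, -3.5714)
  lambda* = (18.4286, 4.4286)
  f(x*)   = 58.0714

x* = (0.4286, -2.4286, -3.5714), lambda* = (18.4286, 4.4286)


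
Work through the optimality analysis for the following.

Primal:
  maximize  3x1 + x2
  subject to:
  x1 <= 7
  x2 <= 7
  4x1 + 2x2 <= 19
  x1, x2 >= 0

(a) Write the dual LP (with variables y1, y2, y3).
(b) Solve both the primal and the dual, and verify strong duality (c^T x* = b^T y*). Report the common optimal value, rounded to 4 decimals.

The standard primal-dual pair for 'max c^T x s.t. A x <= b, x >= 0' is:
  Dual:  min b^T y  s.t.  A^T y >= c,  y >= 0.

So the dual LP is:
  minimize  7y1 + 7y2 + 19y3
  subject to:
    y1 + 4y3 >= 3
    y2 + 2y3 >= 1
    y1, y2, y3 >= 0

Solving the primal: x* = (4.75, 0).
  primal value c^T x* = 14.25.
Solving the dual: y* = (0, 0, 0.75).
  dual value b^T y* = 14.25.
Strong duality: c^T x* = b^T y*. Confirmed.

14.25


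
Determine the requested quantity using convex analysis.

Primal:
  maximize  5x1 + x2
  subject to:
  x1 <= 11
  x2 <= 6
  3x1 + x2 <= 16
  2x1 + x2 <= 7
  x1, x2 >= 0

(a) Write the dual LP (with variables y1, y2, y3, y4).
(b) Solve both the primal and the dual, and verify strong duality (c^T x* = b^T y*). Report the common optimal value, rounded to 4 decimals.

The standard primal-dual pair for 'max c^T x s.t. A x <= b, x >= 0' is:
  Dual:  min b^T y  s.t.  A^T y >= c,  y >= 0.

So the dual LP is:
  minimize  11y1 + 6y2 + 16y3 + 7y4
  subject to:
    y1 + 3y3 + 2y4 >= 5
    y2 + y3 + y4 >= 1
    y1, y2, y3, y4 >= 0

Solving the primal: x* = (3.5, 0).
  primal value c^T x* = 17.5.
Solving the dual: y* = (0, 0, 0, 2.5).
  dual value b^T y* = 17.5.
Strong duality: c^T x* = b^T y*. Confirmed.

17.5


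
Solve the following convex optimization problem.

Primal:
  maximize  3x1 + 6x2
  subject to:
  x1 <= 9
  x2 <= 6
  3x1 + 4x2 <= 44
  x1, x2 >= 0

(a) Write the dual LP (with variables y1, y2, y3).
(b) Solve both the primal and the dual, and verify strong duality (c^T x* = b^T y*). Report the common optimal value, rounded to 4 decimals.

The standard primal-dual pair for 'max c^T x s.t. A x <= b, x >= 0' is:
  Dual:  min b^T y  s.t.  A^T y >= c,  y >= 0.

So the dual LP is:
  minimize  9y1 + 6y2 + 44y3
  subject to:
    y1 + 3y3 >= 3
    y2 + 4y3 >= 6
    y1, y2, y3 >= 0

Solving the primal: x* = (6.6667, 6).
  primal value c^T x* = 56.
Solving the dual: y* = (0, 2, 1).
  dual value b^T y* = 56.
Strong duality: c^T x* = b^T y*. Confirmed.

56


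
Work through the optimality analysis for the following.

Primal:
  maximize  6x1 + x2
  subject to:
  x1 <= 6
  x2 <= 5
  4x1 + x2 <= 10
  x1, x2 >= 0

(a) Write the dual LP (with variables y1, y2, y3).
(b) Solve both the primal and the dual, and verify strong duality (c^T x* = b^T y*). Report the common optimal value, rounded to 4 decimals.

The standard primal-dual pair for 'max c^T x s.t. A x <= b, x >= 0' is:
  Dual:  min b^T y  s.t.  A^T y >= c,  y >= 0.

So the dual LP is:
  minimize  6y1 + 5y2 + 10y3
  subject to:
    y1 + 4y3 >= 6
    y2 + y3 >= 1
    y1, y2, y3 >= 0

Solving the primal: x* = (2.5, 0).
  primal value c^T x* = 15.
Solving the dual: y* = (0, 0, 1.5).
  dual value b^T y* = 15.
Strong duality: c^T x* = b^T y*. Confirmed.

15
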